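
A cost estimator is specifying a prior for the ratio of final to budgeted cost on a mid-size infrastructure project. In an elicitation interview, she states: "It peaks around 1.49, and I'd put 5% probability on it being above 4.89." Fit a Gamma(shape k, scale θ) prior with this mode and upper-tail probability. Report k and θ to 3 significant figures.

Gamma(k,θ) with k>1 has mode (k−1)θ, so θ = 1.49/(k−1).
Need P(X < 4.89) = 0.95 with θ tied to k this way. Start at k = 2, θ = 1.49: P(X<4.89) ≈ 0.839.
Too low — raise k to concentrate. Iterating converges to k ≈ 2.85.
Then θ = 1.49/(2.85−1) ≈ 0.806.

k ≈ 2.85, θ ≈ 0.806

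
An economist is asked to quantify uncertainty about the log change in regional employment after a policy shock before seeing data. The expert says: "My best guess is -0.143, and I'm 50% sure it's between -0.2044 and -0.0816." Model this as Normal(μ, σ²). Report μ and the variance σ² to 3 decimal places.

A symmetric 50% interval runs μ ± z·σ with z = 0.6745.
Half-width = 0.0614, so σ = 0.0614/0.6745 = 0.0910 and σ² = 0.008.
μ is the stated best guess, -0.143.

μ = -0.143, σ² = 0.008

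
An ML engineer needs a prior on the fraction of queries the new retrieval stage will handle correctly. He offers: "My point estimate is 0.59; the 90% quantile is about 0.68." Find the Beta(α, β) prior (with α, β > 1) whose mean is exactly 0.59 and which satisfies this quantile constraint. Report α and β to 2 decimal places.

α ≈ 28.19, β ≈ 19.59

With mean 0.59 fixed, write α = 0.59s, β = 0.41s where s = α+β.
Need P(θ < 0.68) = 0.9 under Beta(0.59s, 0.41s). Normal approximation: (q−m)/√(m(1−m)/s) ≈ z_{0.9} = 1.28, so s ≈ 0.59·0.41·(1.28)²/(0.68−0.59)² = 49.0.
At s = 49.0: P(θ<0.68) ≈ 0.903. Adjusting to match 0.9 gives s ≈ 47.78.
So α = 0.59·47.78 ≈ 28.19, β = 0.41·47.78 ≈ 19.59.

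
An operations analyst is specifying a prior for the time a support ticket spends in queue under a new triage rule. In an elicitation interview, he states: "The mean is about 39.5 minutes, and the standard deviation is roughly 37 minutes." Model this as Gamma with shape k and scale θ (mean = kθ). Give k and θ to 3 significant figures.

k ≈ 1.14, θ ≈ 34.7

For Gamma(k, scale θ): mean = kθ, variance = kθ², so CV = 1/√k.
CV = SD/mean = 37/39.5 = 0.9367, hence k = 1/CV² = 1.14.
Then θ = mean/k = 39.5/1.14 = 34.7.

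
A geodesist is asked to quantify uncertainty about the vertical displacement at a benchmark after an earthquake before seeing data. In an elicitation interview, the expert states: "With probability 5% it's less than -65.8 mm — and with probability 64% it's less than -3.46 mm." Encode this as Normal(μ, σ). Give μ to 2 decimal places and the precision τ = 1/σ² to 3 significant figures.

μ = -14.61, τ = 0.00103

The p-quantile of Normal(μ,σ) is μ + z_p·σ, with z_{0.05} = -1.645 and z_{0.64} = 0.3585.
Eliminate σ: μ = (z₂·x₁ − z₁·x₂)/(z₂ − z₁) = (0.3585·-65.8 − (-1.645)·-3.46)/2.003 = -14.61.
Then σ = (x₂ − x₁)/(z₂ − z₁) = (-3.46 − -65.8)/2.003 = 31.12.
Precision τ = 1/σ² = 1/31.12² = 0.00103.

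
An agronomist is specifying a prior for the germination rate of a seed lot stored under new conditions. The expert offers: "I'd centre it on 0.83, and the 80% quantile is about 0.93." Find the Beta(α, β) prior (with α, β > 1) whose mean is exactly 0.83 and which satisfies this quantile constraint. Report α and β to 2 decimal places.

α ≈ 8.29, β ≈ 1.70

With mean 0.83 fixed, write α = 0.83s, β = 0.17s where s = α+β.
Need P(θ < 0.93) = 0.8 under Beta(0.83s, 0.17s). Normal approximation: (q−m)/√(m(1−m)/s) ≈ z_{0.8} = 0.842, so s ≈ 0.83·0.17·(0.842)²/(0.93−0.83)² = 10.0.
At s = 10.0: P(θ<0.93) ≈ 0.800. Adjusting to match 0.8 gives s ≈ 9.99.
So α = 0.83·9.99 ≈ 8.29, β = 0.17·9.99 ≈ 1.70.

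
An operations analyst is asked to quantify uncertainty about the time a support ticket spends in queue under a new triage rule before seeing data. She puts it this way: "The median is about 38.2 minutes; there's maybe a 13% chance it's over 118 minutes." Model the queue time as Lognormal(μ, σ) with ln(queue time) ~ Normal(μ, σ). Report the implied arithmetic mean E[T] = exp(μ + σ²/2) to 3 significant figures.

E[T] ≈ 63.1 minutes

If T ~ Lognormal(μ,σ) then ln T ~ Normal(μ,σ), so the p-quantile of ln T is μ + z_p·σ.
ln(38.2) = 3.643 and ln(118) = 4.771; z_{0.5} = 0, z_{0.87} = 1.126.
σ = (4.771 − 3.643)/(1.126 − (0)) = 1.001.
μ = 3.643 − (0)·1.001 = 3.643.
E[T] = exp(μ + σ²/2) = exp(3.643 + 0.5013) = 63.1 minutes.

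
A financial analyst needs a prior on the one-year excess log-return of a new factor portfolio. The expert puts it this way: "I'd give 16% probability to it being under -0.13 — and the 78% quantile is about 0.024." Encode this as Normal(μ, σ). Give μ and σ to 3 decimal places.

The p-quantile of Normal(μ,σ) is μ + z_p·σ, with z_{0.16} = -0.9945 and z_{0.78} = 0.7722.
Eliminate σ: μ = (z₂·x₁ − z₁·x₂)/(z₂ − z₁) = (0.7722·-0.13 − (-0.9945)·0.024)/1.767 = -0.043.
Then σ = (x₂ − x₁)/(z₂ − z₁) = (0.024 − -0.13)/1.767 = 0.087.

μ = -0.043, σ = 0.087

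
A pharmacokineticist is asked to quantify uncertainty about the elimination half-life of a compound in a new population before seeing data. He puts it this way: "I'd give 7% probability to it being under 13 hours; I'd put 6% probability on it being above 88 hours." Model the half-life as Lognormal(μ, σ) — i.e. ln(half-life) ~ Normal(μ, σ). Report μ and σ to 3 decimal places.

μ ≈ 3.496, σ ≈ 0.631

If T ~ Lognormal(μ,σ) then ln T ~ Normal(μ,σ), so the p-quantile of ln T is μ + z_p·σ.
ln(13) = 2.565 and ln(88) = 4.477; z_{0.07} = -1.476, z_{0.94} = 1.555.
σ = (4.477 − 2.565)/(1.555 − (-1.476)) = 0.631.
μ = 2.565 − (-1.476)·0.631 = 3.496.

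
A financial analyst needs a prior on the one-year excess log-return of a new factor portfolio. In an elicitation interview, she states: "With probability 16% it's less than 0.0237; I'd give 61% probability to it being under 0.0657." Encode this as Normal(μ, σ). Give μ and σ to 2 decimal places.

The p-quantile of Normal(μ,σ) is μ + z_p·σ, with z_{0.16} = -0.9945 and z_{0.61} = 0.2793.
Eliminate σ: μ = (z₂·x₁ − z₁·x₂)/(z₂ − z₁) = (0.2793·0.0237 − (-0.9945)·0.0657)/1.274 = 0.06.
Then σ = (x₂ − x₁)/(z₂ − z₁) = (0.0657 − 0.0237)/1.274 = 0.03.

μ = 0.06, σ = 0.03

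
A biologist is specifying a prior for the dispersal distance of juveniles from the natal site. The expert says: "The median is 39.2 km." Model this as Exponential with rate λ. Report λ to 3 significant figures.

λ ≈ 0.0177

Exponential median = ln 2 / λ, so λ = ln 2 / 39.2 = 0.0177.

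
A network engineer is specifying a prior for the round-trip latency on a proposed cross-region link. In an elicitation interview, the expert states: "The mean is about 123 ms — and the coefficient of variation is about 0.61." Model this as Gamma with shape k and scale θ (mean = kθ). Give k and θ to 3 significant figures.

k ≈ 2.69, θ ≈ 45.8

For Gamma(k, scale θ): mean = kθ, variance = kθ², so CV = 1/√k.
CV = 0.61, hence k = 1/CV² = 2.69.
Then θ = mean/k = 123/2.69 = 45.8.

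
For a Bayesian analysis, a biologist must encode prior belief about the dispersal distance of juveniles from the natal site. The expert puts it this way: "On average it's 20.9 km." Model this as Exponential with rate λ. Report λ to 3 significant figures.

λ ≈ 0.0478

Exponential mean = 1/λ, so λ = 1/20.9 = 0.0478.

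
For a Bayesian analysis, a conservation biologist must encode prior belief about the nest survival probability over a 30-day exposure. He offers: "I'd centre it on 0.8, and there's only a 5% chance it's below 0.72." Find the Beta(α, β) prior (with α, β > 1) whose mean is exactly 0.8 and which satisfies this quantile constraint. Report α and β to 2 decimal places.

α ≈ 59.77, β ≈ 14.94

With mean 0.8 fixed, write α = 0.8s, β = 0.2s where s = α+β.
Need P(θ < 0.72) = 0.05 under Beta(0.8s, 0.2s). Normal approximation: (q−m)/√(m(1−m)/s) ≈ z_{0.05} = -1.64, so s ≈ 0.8·0.2·(-1.64)²/(0.72−0.8)² = 67.6.
At s = 67.6: P(θ<0.72) ≈ 0.058. Adjusting to match 0.05 gives s ≈ 74.72.
So α = 0.8·74.72 ≈ 59.77, β = 0.2·74.72 ≈ 14.94.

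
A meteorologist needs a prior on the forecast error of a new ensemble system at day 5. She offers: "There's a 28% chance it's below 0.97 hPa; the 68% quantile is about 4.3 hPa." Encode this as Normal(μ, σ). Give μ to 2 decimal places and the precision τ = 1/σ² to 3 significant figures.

The p-quantile of Normal(μ,σ) is μ + z_p·σ, with z_{0.28} = -0.5828 and z_{0.68} = 0.4677.
Eliminate σ: μ = (z₂·x₁ − z₁·x₂)/(z₂ − z₁) = (0.4677·0.97 − (-0.5828)·4.3)/1.051 = 2.82.
Then σ = (x₂ − x₁)/(z₂ − z₁) = (4.3 − 0.97)/1.051 = 3.17.
Precision τ = 1/σ² = 1/3.17² = 0.0995.

μ = 2.82, τ = 0.0995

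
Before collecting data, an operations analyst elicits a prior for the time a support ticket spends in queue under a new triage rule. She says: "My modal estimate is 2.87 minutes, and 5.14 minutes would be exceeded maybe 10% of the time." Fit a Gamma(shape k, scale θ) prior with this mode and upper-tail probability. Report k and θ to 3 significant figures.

Gamma(k,θ) with k>1 has mode (k−1)θ, so θ = 2.87/(k−1).
Need P(X < 5.14) = 0.9 with θ tied to k this way. Start at k = 2, θ = 2.87: P(X<5.14) ≈ 0.534.
Too low — raise k to concentrate. Iterating converges to k ≈ 6.6.
Then θ = 2.87/(6.6−1) ≈ 0.512.

k ≈ 6.6, θ ≈ 0.512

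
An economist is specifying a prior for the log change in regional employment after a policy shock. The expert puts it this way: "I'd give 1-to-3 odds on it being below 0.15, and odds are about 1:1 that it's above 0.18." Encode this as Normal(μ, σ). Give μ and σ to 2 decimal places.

μ = 0.18, σ = 0.04

For Normal(μ,σ), the p-quantile is μ + z_p·σ. Here z_{0.25} = -0.6745, z_{0.5} = 0.
So 0.15 = μ − 0.6745σ and 0.18 = μ + 0σ.
Subtracting: σ = (0.18 − 0.15)/(0 − (-0.6745)) = 0.04.
Then μ = 0.15 − (-0.6745)·0.04 = 0.18.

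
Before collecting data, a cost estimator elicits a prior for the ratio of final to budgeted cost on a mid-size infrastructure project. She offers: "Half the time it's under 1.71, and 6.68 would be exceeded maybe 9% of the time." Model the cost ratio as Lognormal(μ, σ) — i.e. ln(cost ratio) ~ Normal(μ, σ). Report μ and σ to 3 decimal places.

If T ~ Lognormal(μ,σ) then ln T ~ Normal(μ,σ), so the p-quantile of ln T is μ + z_p·σ.
ln(1.71) = 0.5365 and ln(6.68) = 1.899; z_{0.5} = 0, z_{0.91} = 1.341.
σ = (1.899 − 0.5365)/(1.341 − (0)) = 1.016.
μ = 0.5365 − (0)·1.016 = 0.536.

μ ≈ 0.536, σ ≈ 1.016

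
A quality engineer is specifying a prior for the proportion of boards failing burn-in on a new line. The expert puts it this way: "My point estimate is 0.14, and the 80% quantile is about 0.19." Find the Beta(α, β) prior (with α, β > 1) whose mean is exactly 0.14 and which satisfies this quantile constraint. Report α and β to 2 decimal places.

With mean 0.14 fixed, write α = 0.14s, β = 0.86s where s = α+β.
Need P(θ < 0.19) = 0.8 under Beta(0.14s, 0.86s). Normal approximation: (q−m)/√(m(1−m)/s) ≈ z_{0.8} = 0.842, so s ≈ 0.14·0.86·(0.842)²/(0.19−0.14)² = 34.1.
At s = 34.1: P(θ<0.19) ≈ 0.812. Adjusting to match 0.8 gives s ≈ 29.83.
So α = 0.14·29.83 ≈ 4.18, β = 0.86·29.83 ≈ 25.66.

α ≈ 4.18, β ≈ 25.66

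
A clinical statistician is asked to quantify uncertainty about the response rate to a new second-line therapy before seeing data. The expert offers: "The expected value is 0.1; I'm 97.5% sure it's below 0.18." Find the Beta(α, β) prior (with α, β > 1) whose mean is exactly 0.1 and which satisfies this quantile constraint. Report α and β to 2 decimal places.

With mean 0.1 fixed, write α = 0.1s, β = 0.9s where s = α+β.
Need P(θ < 0.18) = 0.975 under Beta(0.1s, 0.9s). Normal approximation: (q−m)/√(m(1−m)/s) ≈ z_{0.975} = 1.96, so s ≈ 0.1·0.9·(1.96)²/(0.18−0.1)² = 54.0.
At s = 54.0: P(θ<0.18) ≈ 0.960. Adjusting to match 0.975 gives s ≈ 69.56.
So α = 0.1·69.56 ≈ 6.96, β = 0.9·69.56 ≈ 62.60.

α ≈ 6.96, β ≈ 62.60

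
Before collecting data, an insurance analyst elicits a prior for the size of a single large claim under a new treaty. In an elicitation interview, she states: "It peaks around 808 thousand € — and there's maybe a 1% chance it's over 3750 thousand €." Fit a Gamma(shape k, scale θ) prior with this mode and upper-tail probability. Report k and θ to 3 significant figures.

k ≈ 2.7, θ ≈ 475

Gamma(k,θ) with k>1 has mode (k−1)θ, so θ = 808/(k−1).
Need P(X < 3750) = 0.99 with θ tied to k this way. Start at k = 2, θ = 808: P(X<3750) ≈ 0.946.
Too low — raise k to concentrate. Iterating converges to k ≈ 2.7.
Then θ = 808/(2.7−1) ≈ 475.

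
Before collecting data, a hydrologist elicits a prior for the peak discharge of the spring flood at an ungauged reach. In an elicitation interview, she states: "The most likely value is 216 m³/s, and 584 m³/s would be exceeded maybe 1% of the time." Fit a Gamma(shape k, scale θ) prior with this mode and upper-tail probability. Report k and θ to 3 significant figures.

Gamma(k,θ) with k>1 has mode (k−1)θ, so θ = 216/(k−1).
Need P(X < 584) = 0.99 with θ tied to k this way. Start at k = 2, θ = 216: P(X<584) ≈ 0.752.
Too low — raise k to concentrate. Iterating converges to k ≈ 5.66.
Then θ = 216/(5.66−1) ≈ 46.3.

k ≈ 5.66, θ ≈ 46.3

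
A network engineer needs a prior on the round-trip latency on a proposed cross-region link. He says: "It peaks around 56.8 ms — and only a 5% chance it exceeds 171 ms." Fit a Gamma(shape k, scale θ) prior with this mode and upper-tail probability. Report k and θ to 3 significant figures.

Gamma(k,θ) with k>1 has mode (k−1)θ, so θ = 56.8/(k−1).
Need P(X < 171) = 0.95 with θ tied to k this way. Start at k = 2, θ = 56.8: P(X<171) ≈ 0.802.
Too low — raise k to concentrate. Iterating converges to k ≈ 3.18.
Then θ = 56.8/(3.18−1) ≈ 26.

k ≈ 3.18, θ ≈ 26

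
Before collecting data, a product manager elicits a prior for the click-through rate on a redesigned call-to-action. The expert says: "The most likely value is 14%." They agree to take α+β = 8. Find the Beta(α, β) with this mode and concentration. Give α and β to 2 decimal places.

For α,β > 1 the Beta mode is (α−1)/(α+β−2). With α+β = 8, the mode is (α−1)/6.
Set (α−1)/6 = 0.14 → α = 1 + 0.14·6 = 1.84.
β = 8 − α = 6.16.

α = 1.84, β = 6.16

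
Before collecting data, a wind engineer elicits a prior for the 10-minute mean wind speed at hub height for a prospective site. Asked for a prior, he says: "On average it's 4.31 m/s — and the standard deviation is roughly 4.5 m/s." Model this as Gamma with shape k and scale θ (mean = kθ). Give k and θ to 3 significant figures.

k ≈ 0.917, θ ≈ 4.7

For Gamma(k, scale θ): mean = kθ, variance = kθ², so CV = 1/√k.
CV = SD/mean = 4.5/4.31 = 1.044, hence k = 1/CV² = 0.917.
Then θ = mean/k = 4.31/0.917 = 4.7.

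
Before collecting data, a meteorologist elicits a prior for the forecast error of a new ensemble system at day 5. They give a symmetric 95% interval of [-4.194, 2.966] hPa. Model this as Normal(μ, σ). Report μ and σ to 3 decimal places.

μ = -0.614, σ = 1.827

A symmetric 95% interval runs μ ± z·σ with z = 1.96.
Half-width = 3.58, so σ = 3.58/1.96 = 1.827.
μ is the interval midpoint, -0.614.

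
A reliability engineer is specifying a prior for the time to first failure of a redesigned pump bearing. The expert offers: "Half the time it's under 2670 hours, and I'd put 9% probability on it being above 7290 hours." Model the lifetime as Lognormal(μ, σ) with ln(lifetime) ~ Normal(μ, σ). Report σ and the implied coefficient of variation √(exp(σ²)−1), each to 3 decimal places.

If T ~ Lognormal(μ,σ) then ln T ~ Normal(μ,σ), so the p-quantile of ln T is μ + z_p·σ.
ln(2670) = 7.89 and ln(7290) = 8.894; z_{0.5} = 0, z_{0.91} = 1.341.
σ = (8.894 − 7.89)/(1.341 − (0)) = 0.749.
μ = 7.89 − (0)·0.749 = 7.890.
CV = √(exp(σ²)−1) = √(exp(0.5612)−1) = 0.868.

σ ≈ 0.749, CV ≈ 0.868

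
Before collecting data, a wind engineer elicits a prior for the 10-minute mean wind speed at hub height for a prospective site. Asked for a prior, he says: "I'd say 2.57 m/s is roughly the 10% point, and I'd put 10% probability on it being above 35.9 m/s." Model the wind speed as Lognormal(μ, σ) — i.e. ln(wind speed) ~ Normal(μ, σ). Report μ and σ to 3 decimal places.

If T ~ Lognormal(μ,σ) then ln T ~ Normal(μ,σ), so the p-quantile of ln T is μ + z_p·σ.
ln(2.57) = 0.9439 and ln(35.9) = 3.581; z_{0.1} = -1.282, z_{0.9} = 1.282.
σ = (3.581 − 0.9439)/(1.282 − (-1.282)) = 1.029.
μ = 0.9439 − (-1.282)·1.029 = 2.262.

μ ≈ 2.262, σ ≈ 1.029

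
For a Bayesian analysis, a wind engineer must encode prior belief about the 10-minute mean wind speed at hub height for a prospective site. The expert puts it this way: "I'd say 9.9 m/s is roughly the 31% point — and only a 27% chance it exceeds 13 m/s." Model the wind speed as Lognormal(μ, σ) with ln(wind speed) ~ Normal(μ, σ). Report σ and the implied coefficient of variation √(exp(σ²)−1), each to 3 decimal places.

σ ≈ 0.246, CV ≈ 0.249

If T ~ Lognormal(μ,σ) then ln T ~ Normal(μ,σ), so the p-quantile of ln T is μ + z_p·σ.
ln(9.9) = 2.293 and ln(13) = 2.565; z_{0.31} = -0.4959, z_{0.73} = 0.6128.
σ = (2.565 − 2.293)/(0.6128 − (-0.4959)) = 0.246.
μ = 2.293 − (-0.4959)·0.246 = 2.414.
CV = √(exp(σ²)−1) = √(exp(0.0604)−1) = 0.249.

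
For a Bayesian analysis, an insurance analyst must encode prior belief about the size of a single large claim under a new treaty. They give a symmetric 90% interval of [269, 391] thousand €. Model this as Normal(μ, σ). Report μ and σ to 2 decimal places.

A symmetric 90% interval runs μ ± z·σ with z = 1.645.
Half-width = 61, so σ = 61/1.645 = 37.09.
μ is the interval midpoint, 330.00.

μ = 330.00, σ = 37.09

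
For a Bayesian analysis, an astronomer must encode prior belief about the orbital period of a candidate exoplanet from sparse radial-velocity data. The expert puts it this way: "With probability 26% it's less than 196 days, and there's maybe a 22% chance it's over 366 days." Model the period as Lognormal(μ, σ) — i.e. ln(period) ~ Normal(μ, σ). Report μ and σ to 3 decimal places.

μ ≈ 5.562, σ ≈ 0.441

If T ~ Lognormal(μ,σ) then ln T ~ Normal(μ,σ), so the p-quantile of ln T is μ + z_p·σ.
ln(196) = 5.278 and ln(366) = 5.903; z_{0.26} = -0.6433, z_{0.78} = 0.7722.
σ = (5.903 − 5.278)/(0.7722 − (-0.6433)) = 0.441.
μ = 5.278 − (-0.6433)·0.441 = 5.562.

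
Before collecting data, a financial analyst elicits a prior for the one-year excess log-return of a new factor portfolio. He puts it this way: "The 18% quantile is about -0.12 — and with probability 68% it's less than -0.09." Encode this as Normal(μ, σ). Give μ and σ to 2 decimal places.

The p-quantile of Normal(μ,σ) is μ + z_p·σ, with z_{0.18} = -0.9154 and z_{0.68} = 0.4677.
Eliminate σ: μ = (z₂·x₁ − z₁·x₂)/(z₂ − z₁) = (0.4677·-0.12 − (-0.9154)·-0.09)/1.383 = -0.10.
Then σ = (x₂ − x₁)/(z₂ − z₁) = (-0.09 − -0.12)/1.383 = 0.02.

μ = -0.10, σ = 0.02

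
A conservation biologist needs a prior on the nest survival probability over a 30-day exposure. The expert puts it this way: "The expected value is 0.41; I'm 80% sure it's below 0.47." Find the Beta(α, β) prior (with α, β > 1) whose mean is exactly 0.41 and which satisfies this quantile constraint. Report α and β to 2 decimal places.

α ≈ 19.32, β ≈ 27.80

With mean 0.41 fixed, write α = 0.41s, β = 0.59s where s = α+β.
Need P(θ < 0.47) = 0.8 under Beta(0.41s, 0.59s). Normal approximation: (q−m)/√(m(1−m)/s) ≈ z_{0.8} = 0.842, so s ≈ 0.41·0.59·(0.842)²/(0.47−0.41)² = 47.6.
At s = 47.6: P(θ<0.47) ≈ 0.801. Adjusting to match 0.8 gives s ≈ 47.12.
So α = 0.41·47.12 ≈ 19.32, β = 0.59·47.12 ≈ 27.80.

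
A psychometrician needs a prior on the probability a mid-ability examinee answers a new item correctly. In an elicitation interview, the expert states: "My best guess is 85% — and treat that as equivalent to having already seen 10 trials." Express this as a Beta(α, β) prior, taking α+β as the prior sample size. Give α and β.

α = 8.5, β = 1.5

Under the effective-sample-size interpretation, Beta(α, β) has prior mean α/(α+β) and prior sample size α+β.
So α+β = 10 and α/(α+β) = 0.85, giving α = 0.85·10 = 8.5 and β = 10 − 8.5 = 1.5.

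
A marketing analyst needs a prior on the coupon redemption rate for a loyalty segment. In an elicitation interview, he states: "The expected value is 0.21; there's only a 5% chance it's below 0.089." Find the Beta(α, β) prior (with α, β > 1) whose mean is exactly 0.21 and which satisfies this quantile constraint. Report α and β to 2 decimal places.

With mean 0.21 fixed, write α = 0.21s, β = 0.79s where s = α+β.
Need P(θ < 0.089) = 0.05 under Beta(0.21s, 0.79s). Normal approximation: (q−m)/√(m(1−m)/s) ≈ z_{0.05} = -1.64, so s ≈ 0.21·0.79·(-1.64)²/(0.089−0.21)² = 30.7.
At s = 30.7: P(θ<0.089) ≈ 0.027. Adjusting to match 0.05 gives s ≈ 23.04.
So α = 0.21·23.04 ≈ 4.84, β = 0.79·23.04 ≈ 18.20.

α ≈ 4.84, β ≈ 18.20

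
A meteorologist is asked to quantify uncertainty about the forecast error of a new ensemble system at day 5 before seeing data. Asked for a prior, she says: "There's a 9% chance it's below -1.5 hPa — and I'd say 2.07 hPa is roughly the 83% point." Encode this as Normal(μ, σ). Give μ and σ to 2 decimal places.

The p-quantile of Normal(μ,σ) is μ + z_p·σ, with z_{0.09} = -1.341 and z_{0.83} = 0.9542.
Eliminate σ: μ = (z₂·x₁ − z₁·x₂)/(z₂ − z₁) = (0.9542·-1.5 − (-1.341)·2.07)/2.295 = 0.59.
Then σ = (x₂ − x₁)/(z₂ − z₁) = (2.07 − -1.5)/2.295 = 1.56.

μ = 0.59, σ = 1.56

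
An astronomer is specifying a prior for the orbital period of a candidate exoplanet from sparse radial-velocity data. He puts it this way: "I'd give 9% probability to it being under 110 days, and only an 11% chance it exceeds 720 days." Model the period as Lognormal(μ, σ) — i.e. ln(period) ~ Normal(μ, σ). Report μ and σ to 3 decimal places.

μ ≈ 5.682, σ ≈ 0.732

If T ~ Lognormal(μ,σ) then ln T ~ Normal(μ,σ), so the p-quantile of ln T is μ + z_p·σ.
ln(110) = 4.7 and ln(720) = 6.579; z_{0.09} = -1.341, z_{0.89} = 1.227.
σ = (6.579 − 4.7)/(1.227 − (-1.341)) = 0.732.
μ = 4.7 − (-1.341)·0.732 = 5.682.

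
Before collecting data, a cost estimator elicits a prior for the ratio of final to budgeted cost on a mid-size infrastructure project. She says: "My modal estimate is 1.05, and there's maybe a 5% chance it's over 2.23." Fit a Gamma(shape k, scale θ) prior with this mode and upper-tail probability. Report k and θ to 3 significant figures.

Gamma(k,θ) with k>1 has mode (k−1)θ, so θ = 1.05/(k−1).
Need P(X < 2.23) = 0.95 with θ tied to k this way. Start at k = 2, θ = 1.05: P(X<2.23) ≈ 0.626.
Too low — raise k to concentrate. Iterating converges to k ≈ 5.86.
Then θ = 1.05/(5.86−1) ≈ 0.216.

k ≈ 5.86, θ ≈ 0.216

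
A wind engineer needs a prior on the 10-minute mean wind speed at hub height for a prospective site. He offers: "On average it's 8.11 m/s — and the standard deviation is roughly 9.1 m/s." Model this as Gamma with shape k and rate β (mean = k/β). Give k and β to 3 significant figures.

k ≈ 0.794, β ≈ 0.0979

For Gamma(k, rate β): mean = k/β, variance = k/β², so CV = 1/√k.
CV = SD/mean = 9.1/8.11 = 1.122, hence k = 1/CV² = 0.794.
Then β = k/mean = 0.794/8.11 = 0.0979.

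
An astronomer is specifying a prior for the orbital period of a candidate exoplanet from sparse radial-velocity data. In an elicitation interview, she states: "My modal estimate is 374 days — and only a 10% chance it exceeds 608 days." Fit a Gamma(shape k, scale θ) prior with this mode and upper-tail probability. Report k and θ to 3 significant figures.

Gamma(k,θ) with k>1 has mode (k−1)θ, so θ = 374/(k−1).
Need P(X < 608) = 0.9 with θ tied to k this way. Start at k = 2, θ = 374: P(X<608) ≈ 0.483.
Too low — raise k to concentrate. Iterating converges to k ≈ 8.97.
Then θ = 374/(8.97−1) ≈ 46.9.

k ≈ 8.97, θ ≈ 46.9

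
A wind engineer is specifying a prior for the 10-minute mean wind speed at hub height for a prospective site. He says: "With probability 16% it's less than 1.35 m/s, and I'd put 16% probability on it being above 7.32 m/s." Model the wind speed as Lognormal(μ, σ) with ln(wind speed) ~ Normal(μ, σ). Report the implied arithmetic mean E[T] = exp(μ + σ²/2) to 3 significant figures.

E[T] ≈ 4.51 m/s

If T ~ Lognormal(μ,σ) then ln T ~ Normal(μ,σ), so the p-quantile of ln T is μ + z_p·σ.
ln(1.35) = 0.3001 and ln(7.32) = 1.991; z_{0.16} = -0.9945, z_{0.84} = 0.9945.
σ = (1.991 − 0.3001)/(0.9945 − (-0.9945)) = 0.850.
μ = 0.3001 − (-0.9945)·0.850 = 1.145.
E[T] = exp(μ + σ²/2) = exp(1.145 + 0.3612) = 4.51 m/s.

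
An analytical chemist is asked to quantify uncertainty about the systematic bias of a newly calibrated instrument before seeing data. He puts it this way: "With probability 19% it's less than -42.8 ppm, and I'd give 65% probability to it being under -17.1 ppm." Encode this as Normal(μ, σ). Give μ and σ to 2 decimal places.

μ = -24.94, σ = 20.34

The p-quantile of Normal(μ,σ) is μ + z_p·σ, with z_{0.19} = -0.8779 and z_{0.65} = 0.3853.
Eliminate σ: μ = (z₂·x₁ − z₁·x₂)/(z₂ − z₁) = (0.3853·-42.8 − (-0.8779)·-17.1)/1.263 = -24.94.
Then σ = (x₂ − x₁)/(z₂ − z₁) = (-17.1 − -42.8)/1.263 = 20.34.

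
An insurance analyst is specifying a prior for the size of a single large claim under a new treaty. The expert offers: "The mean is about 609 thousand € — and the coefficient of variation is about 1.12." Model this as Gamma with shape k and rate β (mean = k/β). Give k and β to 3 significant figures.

For Gamma(k, rate β): mean = k/β, variance = k/β², so CV = 1/√k.
CV = 1.12, hence k = 1/CV² = 0.797.
Then β = k/mean = 0.797/609 = 0.00131.

k ≈ 0.797, β ≈ 0.00131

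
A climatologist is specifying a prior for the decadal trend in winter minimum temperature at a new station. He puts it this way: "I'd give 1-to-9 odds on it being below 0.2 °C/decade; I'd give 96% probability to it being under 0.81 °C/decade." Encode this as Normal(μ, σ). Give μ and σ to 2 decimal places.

The p-quantile of Normal(μ,σ) is μ + z_p·σ, with z_{0.1} = -1.282 and z_{0.96} = 1.751.
Eliminate σ: μ = (z₂·x₁ − z₁·x₂)/(z₂ − z₁) = (1.751·0.2 − (-1.282)·0.81)/3.032 = 0.46.
Then σ = (x₂ − x₁)/(z₂ − z₁) = (0.81 − 0.2)/3.032 = 0.20.

μ = 0.46, σ = 0.20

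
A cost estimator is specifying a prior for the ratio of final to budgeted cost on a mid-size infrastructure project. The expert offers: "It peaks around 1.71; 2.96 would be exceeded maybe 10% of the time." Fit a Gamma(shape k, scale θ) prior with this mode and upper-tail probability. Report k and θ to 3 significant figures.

k ≈ 7.3, θ ≈ 0.271

Gamma(k,θ) with k>1 has mode (k−1)θ, so θ = 1.71/(k−1).
Need P(X < 2.96) = 0.9 with θ tied to k this way. Start at k = 2, θ = 1.71: P(X<2.96) ≈ 0.516.
Too low — raise k to concentrate. Iterating converges to k ≈ 7.3.
Then θ = 1.71/(7.3−1) ≈ 0.271.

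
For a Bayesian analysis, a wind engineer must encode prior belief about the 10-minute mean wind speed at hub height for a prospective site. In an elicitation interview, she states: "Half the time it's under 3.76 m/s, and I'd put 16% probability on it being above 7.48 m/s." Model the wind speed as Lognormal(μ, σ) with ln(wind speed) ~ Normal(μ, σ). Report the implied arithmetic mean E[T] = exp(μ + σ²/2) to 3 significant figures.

E[T] ≈ 4.78 m/s

If T ~ Lognormal(μ,σ) then ln T ~ Normal(μ,σ), so the p-quantile of ln T is μ + z_p·σ.
ln(3.76) = 1.324 and ln(7.48) = 2.012; z_{0.5} = 0, z_{0.84} = 0.9945.
σ = (2.012 − 1.324)/(0.9945 − (0)) = 0.692.
μ = 1.324 − (0)·0.692 = 1.324.
E[T] = exp(μ + σ²/2) = exp(1.324 + 0.2392) = 4.78 m/s.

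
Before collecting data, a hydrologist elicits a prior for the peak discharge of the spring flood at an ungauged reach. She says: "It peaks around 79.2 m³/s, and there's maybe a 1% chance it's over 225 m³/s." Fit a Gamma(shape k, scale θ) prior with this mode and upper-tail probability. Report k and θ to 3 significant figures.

k ≈ 5.18, θ ≈ 18.9

Gamma(k,θ) with k>1 has mode (k−1)θ, so θ = 79.2/(k−1).
Need P(X < 225) = 0.99 with θ tied to k this way. Start at k = 2, θ = 79.2: P(X<225) ≈ 0.776.
Too low — raise k to concentrate. Iterating converges to k ≈ 5.18.
Then θ = 79.2/(5.18−1) ≈ 18.9.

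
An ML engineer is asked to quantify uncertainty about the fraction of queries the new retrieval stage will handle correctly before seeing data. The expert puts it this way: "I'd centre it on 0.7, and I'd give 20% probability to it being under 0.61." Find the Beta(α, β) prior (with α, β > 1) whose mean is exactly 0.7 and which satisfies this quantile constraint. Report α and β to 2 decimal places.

With mean 0.7 fixed, write α = 0.7s, β = 0.3s where s = α+β.
Need P(θ < 0.61) = 0.2 under Beta(0.7s, 0.3s). Normal approximation: (q−m)/√(m(1−m)/s) ≈ z_{0.2} = -0.842, so s ≈ 0.7·0.3·(-0.842)²/(0.61−0.7)² = 18.4.
At s = 18.4: P(θ<0.61) ≈ 0.195. Adjusting to match 0.2 gives s ≈ 17.41.
So α = 0.7·17.41 ≈ 12.19, β = 0.3·17.41 ≈ 5.22.

α ≈ 12.19, β ≈ 5.22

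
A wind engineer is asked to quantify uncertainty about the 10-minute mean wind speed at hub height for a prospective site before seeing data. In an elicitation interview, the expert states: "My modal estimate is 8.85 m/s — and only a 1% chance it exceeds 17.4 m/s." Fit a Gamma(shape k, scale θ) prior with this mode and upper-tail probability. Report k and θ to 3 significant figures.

k ≈ 11.8, θ ≈ 0.821

Gamma(k,θ) with k>1 has mode (k−1)θ, so θ = 8.85/(k−1).
Need P(X < 17.4) = 0.99 with θ tied to k this way. Start at k = 2, θ = 8.85: P(X<17.4) ≈ 0.585.
Too low — raise k to concentrate. Iterating converges to k ≈ 11.8.
Then θ = 8.85/(11.8−1) ≈ 0.821.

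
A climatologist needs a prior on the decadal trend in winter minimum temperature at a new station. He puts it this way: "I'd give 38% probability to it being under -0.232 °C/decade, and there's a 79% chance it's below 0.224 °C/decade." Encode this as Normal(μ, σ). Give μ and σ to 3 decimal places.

The p-quantile of Normal(μ,σ) is μ + z_p·σ, with z_{0.38} = -0.3055 and z_{0.79} = 0.8064.
Eliminate σ: μ = (z₂·x₁ − z₁·x₂)/(z₂ − z₁) = (0.8064·-0.232 − (-0.3055)·0.224)/1.112 = -0.107.
Then σ = (x₂ − x₁)/(z₂ − z₁) = (0.224 − -0.232)/1.112 = 0.410.

μ = -0.107, σ = 0.410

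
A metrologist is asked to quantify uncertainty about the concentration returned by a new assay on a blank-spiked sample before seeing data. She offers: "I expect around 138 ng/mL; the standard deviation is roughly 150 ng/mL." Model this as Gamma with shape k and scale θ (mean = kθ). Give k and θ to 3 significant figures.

k ≈ 0.846, θ ≈ 163

For Gamma(k, scale θ): mean = kθ, variance = kθ², so CV = 1/√k.
CV = SD/mean = 150/138 = 1.087, hence k = 1/CV² = 0.846.
Then θ = mean/k = 138/0.846 = 163.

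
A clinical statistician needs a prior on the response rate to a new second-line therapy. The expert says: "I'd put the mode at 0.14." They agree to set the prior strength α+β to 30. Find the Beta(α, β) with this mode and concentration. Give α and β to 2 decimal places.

α = 4.92, β = 25.08

For α,β > 1 the Beta mode is (α−1)/(α+β−2). With α+β = 30, the mode is (α−1)/28.
Set (α−1)/28 = 0.14 → α = 1 + 0.14·28 = 4.92.
β = 30 − α = 25.08.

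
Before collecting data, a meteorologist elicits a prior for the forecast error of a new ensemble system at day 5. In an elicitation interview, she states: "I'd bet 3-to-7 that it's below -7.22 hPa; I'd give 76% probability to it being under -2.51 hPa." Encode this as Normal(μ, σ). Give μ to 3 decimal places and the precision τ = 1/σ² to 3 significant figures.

μ = -5.213, τ = 0.0683

The p-quantile of Normal(μ,σ) is μ + z_p·σ, with z_{0.3} = -0.5244 and z_{0.76} = 0.7063.
Eliminate σ: μ = (z₂·x₁ − z₁·x₂)/(z₂ − z₁) = (0.7063·-7.22 − (-0.5244)·-2.51)/1.231 = -5.213.
Then σ = (x₂ − x₁)/(z₂ − z₁) = (-2.51 − -7.22)/1.231 = 3.827.
Precision τ = 1/σ² = 1/3.827² = 0.0683.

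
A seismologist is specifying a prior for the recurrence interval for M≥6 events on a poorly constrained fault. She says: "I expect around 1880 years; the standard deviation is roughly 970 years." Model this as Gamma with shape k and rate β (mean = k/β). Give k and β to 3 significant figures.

k ≈ 3.76, β ≈ 0.002

For Gamma(k, rate β): mean = k/β, variance = k/β², so CV = 1/√k.
CV = SD/mean = 970/1880 = 0.516, hence k = 1/CV² = 3.76.
Then β = k/mean = 3.76/1880 = 0.002.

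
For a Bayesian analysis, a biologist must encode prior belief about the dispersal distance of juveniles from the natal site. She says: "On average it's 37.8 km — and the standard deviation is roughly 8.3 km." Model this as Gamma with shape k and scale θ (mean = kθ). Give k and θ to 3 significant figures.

For Gamma(k, scale θ): mean = kθ, variance = kθ², so CV = 1/√k.
CV = SD/mean = 8.3/37.8 = 0.2196, hence k = 1/CV² = 20.7.
Then θ = mean/k = 37.8/20.7 = 1.82.

k ≈ 20.7, θ ≈ 1.82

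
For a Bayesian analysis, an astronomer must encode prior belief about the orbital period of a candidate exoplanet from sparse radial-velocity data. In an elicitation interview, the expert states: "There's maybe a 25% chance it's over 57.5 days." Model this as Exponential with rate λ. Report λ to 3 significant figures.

P(T > 57.5) = e^(−λ·57.5) = 0.25, so λ = −ln(0.25)/57.5 = 0.0241.

λ ≈ 0.0241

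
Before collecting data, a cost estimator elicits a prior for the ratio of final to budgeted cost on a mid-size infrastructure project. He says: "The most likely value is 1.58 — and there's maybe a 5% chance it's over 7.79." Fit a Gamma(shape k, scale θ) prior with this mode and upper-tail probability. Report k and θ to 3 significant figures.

Gamma(k,θ) with k>1 has mode (k−1)θ, so θ = 1.58/(k−1).
Need P(X < 7.79) = 0.95 with θ tied to k this way. Start at k = 2, θ = 1.58: P(X<7.79) ≈ 0.957.
Too high — lower k to spread out. Iterating converges to k ≈ 1.94.
Then θ = 1.58/(1.94−1) ≈ 1.67.

k ≈ 1.94, θ ≈ 1.67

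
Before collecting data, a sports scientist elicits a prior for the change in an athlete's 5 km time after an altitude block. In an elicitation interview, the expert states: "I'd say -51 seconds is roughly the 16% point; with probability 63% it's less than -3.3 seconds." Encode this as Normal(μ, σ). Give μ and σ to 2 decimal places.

For Normal(μ,σ), the p-quantile is μ + z_p·σ. Here z_{0.16} = -0.9945, z_{0.63} = 0.3319.
So -51 = μ − 0.9945σ and -3.3 = μ + 0.3319σ.
Subtracting: σ = (-3.3 − -51)/(0.3319 − (-0.9945)) = 35.96.
Then μ = -51 − (-0.9945)·35.96 = -15.23.

μ = -15.23, σ = 35.96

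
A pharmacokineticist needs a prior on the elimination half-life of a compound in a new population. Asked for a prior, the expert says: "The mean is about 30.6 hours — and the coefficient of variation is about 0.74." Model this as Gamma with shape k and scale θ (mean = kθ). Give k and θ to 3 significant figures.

k ≈ 1.83, θ ≈ 16.8

For Gamma(k, scale θ): mean = kθ, variance = kθ², so CV = 1/√k.
CV = 0.74, hence k = 1/CV² = 1.83.
Then θ = mean/k = 30.6/1.83 = 16.8.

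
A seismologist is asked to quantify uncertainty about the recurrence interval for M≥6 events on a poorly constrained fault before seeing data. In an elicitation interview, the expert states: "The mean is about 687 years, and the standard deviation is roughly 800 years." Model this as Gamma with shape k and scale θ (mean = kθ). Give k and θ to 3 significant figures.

k ≈ 0.737, θ ≈ 932

For Gamma(k, scale θ): mean = kθ, variance = kθ², so CV = 1/√k.
CV = SD/mean = 800/687 = 1.164, hence k = 1/CV² = 0.737.
Then θ = mean/k = 687/0.737 = 932.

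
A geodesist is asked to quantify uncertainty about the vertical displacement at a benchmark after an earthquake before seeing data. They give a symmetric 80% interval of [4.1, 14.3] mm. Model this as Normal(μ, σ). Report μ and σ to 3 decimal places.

A symmetric 80% interval runs μ ± z·σ with z = 1.282.
Half-width = 5.1, so σ = 5.1/1.282 = 3.980.
μ is the interval midpoint, 9.200.

μ = 9.200, σ = 3.980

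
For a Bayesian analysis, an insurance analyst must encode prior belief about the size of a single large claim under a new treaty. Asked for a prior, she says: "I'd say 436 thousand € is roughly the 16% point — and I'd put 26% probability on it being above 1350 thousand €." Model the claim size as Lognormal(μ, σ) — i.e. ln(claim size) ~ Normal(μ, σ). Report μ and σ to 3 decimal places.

If T ~ Lognormal(μ,σ) then ln T ~ Normal(μ,σ), so the p-quantile of ln T is μ + z_p·σ.
ln(436) = 6.078 and ln(1350) = 7.208; z_{0.16} = -0.9945, z_{0.74} = 0.6433.
σ = (7.208 − 6.078)/(0.6433 − (-0.9945)) = 0.690.
μ = 6.078 − (-0.9945)·0.690 = 6.764.

μ ≈ 6.764, σ ≈ 0.690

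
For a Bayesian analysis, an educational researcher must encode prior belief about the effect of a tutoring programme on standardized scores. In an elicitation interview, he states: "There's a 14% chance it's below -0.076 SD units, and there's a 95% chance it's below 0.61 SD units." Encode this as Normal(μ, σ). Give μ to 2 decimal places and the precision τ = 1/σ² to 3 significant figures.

μ = 0.20, τ = 15.8

The p-quantile of Normal(μ,σ) is μ + z_p·σ, with z_{0.14} = -1.08 and z_{0.95} = 1.645.
Eliminate σ: μ = (z₂·x₁ − z₁·x₂)/(z₂ − z₁) = (1.645·-0.076 − (-1.08)·0.61)/2.725 = 0.20.
Then σ = (x₂ − x₁)/(z₂ − z₁) = (0.61 − -0.076)/2.725 = 0.25.
Precision τ = 1/σ² = 1/0.2517² = 15.8.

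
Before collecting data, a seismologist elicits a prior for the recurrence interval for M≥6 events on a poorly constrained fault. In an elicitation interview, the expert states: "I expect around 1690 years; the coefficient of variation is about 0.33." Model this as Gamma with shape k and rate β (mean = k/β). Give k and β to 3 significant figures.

For Gamma(k, rate β): mean = k/β, variance = k/β², so CV = 1/√k.
CV = 0.33, hence k = 1/CV² = 9.18.
Then β = k/mean = 9.18/1690 = 0.00543.

k ≈ 9.18, β ≈ 0.00543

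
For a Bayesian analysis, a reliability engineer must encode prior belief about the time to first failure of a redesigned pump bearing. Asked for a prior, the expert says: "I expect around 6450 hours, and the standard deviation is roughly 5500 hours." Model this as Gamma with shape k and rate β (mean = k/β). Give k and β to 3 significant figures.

k ≈ 1.38, β ≈ 0.000213

For Gamma(k, rate β): mean = k/β, variance = k/β², so CV = 1/√k.
CV = SD/mean = 5500/6450 = 0.8527, hence k = 1/CV² = 1.38.
Then β = k/mean = 1.38/6450 = 0.000213.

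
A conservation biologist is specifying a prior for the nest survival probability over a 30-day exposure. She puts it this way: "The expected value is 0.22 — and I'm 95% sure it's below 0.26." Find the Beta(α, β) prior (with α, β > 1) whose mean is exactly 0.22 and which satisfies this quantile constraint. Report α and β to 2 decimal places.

With mean 0.22 fixed, write α = 0.22s, β = 0.78s where s = α+β.
Need P(θ < 0.26) = 0.95 under Beta(0.22s, 0.78s). Normal approximation: (q−m)/√(m(1−m)/s) ≈ z_{0.95} = 1.64, so s ≈ 0.22·0.78·(1.64)²/(0.26−0.22)² = 290.2.
At s = 290.2: P(θ<0.26) ≈ 0.946. Adjusting to match 0.95 gives s ≈ 304.68.
So α = 0.22·304.68 ≈ 67.03, β = 0.78·304.68 ≈ 237.65.

α ≈ 67.03, β ≈ 237.65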